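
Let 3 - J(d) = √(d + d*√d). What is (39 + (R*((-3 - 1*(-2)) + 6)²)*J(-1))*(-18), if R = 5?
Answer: -7452 + 2250*√(-1 - I) ≈ -6428.0 - 2472.0*I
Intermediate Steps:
J(d) = 3 - √(d + d^(3/2)) (J(d) = 3 - √(d + d*√d) = 3 - √(d + d^(3/2)))
(39 + (R*((-3 - 1*(-2)) + 6)²)*J(-1))*(-18) = (39 + (5*((-3 - 1*(-2)) + 6)²)*(3 - √(-1 + (-1)^(3/2))))*(-18) = (39 + (5*((-3 + 2) + 6)²)*(3 - √(-1 - I)))*(-18) = (39 + (5*(-1 + 6)²)*(3 - √(-1 - I)))*(-18) = (39 + (5*5²)*(3 - √(-1 - I)))*(-18) = (39 + (5*25)*(3 - √(-1 - I)))*(-18) = (39 + 125*(3 - √(-1 - I)))*(-18) = (39 + (375 - 125*√(-1 - I)))*(-18) = (414 - 125*√(-1 - I))*(-18) = -7452 + 2250*√(-1 - I)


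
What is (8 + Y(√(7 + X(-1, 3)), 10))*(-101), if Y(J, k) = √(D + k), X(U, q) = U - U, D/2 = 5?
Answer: -808 - 202*√5 ≈ -1259.7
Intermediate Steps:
D = 10 (D = 2*5 = 10)
X(U, q) = 0
Y(J, k) = √(10 + k)
(8 + Y(√(7 + X(-1, 3)), 10))*(-101) = (8 + √(10 + 10))*(-101) = (8 + √20)*(-101) = (8 + 2*√5)*(-101) = -808 - 202*√5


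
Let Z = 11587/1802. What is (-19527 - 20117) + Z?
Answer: -71426901/1802 ≈ -39638.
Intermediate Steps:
Z = 11587/1802 (Z = 11587*(1/1802) = 11587/1802 ≈ 6.4301)
(-19527 - 20117) + Z = (-19527 - 20117) + 11587/1802 = -39644 + 11587/1802 = -71426901/1802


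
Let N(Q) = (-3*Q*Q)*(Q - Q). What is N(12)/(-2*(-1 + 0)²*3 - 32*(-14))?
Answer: 0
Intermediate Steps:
N(Q) = 0 (N(Q) = -3*Q²*0 = 0)
N(12)/(-2*(-1 + 0)²*3 - 32*(-14)) = 0/(-2*(-1 + 0)²*3 - 32*(-14)) = 0/(-2*(-1)²*3 + 448) = 0/(-2*1*3 + 448) = 0/(-2*3 + 448) = 0/(-6 + 448) = 0/442 = 0*(1/442) = 0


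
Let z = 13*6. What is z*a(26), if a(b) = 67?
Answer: 5226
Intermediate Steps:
z = 78
z*a(26) = 78*67 = 5226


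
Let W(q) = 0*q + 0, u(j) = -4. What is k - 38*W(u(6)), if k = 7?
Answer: 7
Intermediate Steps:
W(q) = 0 (W(q) = 0 + 0 = 0)
k - 38*W(u(6)) = 7 - 38*0 = 7 + 0 = 7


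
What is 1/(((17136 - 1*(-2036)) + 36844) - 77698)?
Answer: -1/21682 ≈ -4.6121e-5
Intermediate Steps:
1/(((17136 - 1*(-2036)) + 36844) - 77698) = 1/(((17136 + 2036) + 36844) - 77698) = 1/((19172 + 36844) - 77698) = 1/(56016 - 77698) = 1/(-21682) = -1/21682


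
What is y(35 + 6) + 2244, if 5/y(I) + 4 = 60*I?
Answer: 5511269/2456 ≈ 2244.0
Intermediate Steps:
y(I) = 5/(-4 + 60*I)
y(35 + 6) + 2244 = 5/(4*(-1 + 15*(35 + 6))) + 2244 = 5/(4*(-1 + 15*41)) + 2244 = 5/(4*(-1 + 615)) + 2244 = (5/4)/614 + 2244 = (5/4)*(1/614) + 2244 = 5/2456 + 2244 = 5511269/2456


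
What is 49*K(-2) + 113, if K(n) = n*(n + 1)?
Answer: 211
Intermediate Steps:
K(n) = n*(1 + n)
49*K(-2) + 113 = 49*(-2*(1 - 2)) + 113 = 49*(-2*(-1)) + 113 = 49*2 + 113 = 98 + 113 = 211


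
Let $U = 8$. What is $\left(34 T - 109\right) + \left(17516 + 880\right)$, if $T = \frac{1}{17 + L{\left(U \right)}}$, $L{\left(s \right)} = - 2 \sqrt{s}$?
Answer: $\frac{4700337}{257} + \frac{136 \sqrt{2}}{257} \approx 18290.0$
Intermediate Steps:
$T = \frac{1}{17 - 4 \sqrt{2}}$ ($T = \frac{1}{17 - 2 \sqrt{8}} = \frac{1}{17 - 2 \cdot 2 \sqrt{2}} = \frac{1}{17 - 4 \sqrt{2}} \approx 0.088159$)
$\left(34 T - 109\right) + \left(17516 + 880\right) = \left(34 \left(\frac{17}{257} + \frac{4 \sqrt{2}}{257}\right) - 109\right) + \left(17516 + 880\right) = \left(\left(\frac{578}{257} + \frac{136 \sqrt{2}}{257}\right) - 109\right) + 18396 = \left(- \frac{27435}{257} + \frac{136 \sqrt{2}}{257}\right) + 18396 = \frac{4700337}{257} + \frac{136 \sqrt{2}}{257}$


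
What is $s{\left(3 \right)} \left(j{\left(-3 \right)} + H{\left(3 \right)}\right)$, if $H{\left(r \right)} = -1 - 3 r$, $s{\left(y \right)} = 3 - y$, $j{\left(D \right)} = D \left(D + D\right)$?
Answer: $0$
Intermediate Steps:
$j{\left(D \right)} = 2 D^{2}$ ($j{\left(D \right)} = D 2 D = 2 D^{2}$)
$s{\left(3 \right)} \left(j{\left(-3 \right)} + H{\left(3 \right)}\right) = \left(3 - 3\right) \left(2 \left(-3\right)^{2} - 10\right) = \left(3 - 3\right) \left(2 \cdot 9 - 10\right) = 0 \left(18 - 10\right) = 0 \cdot 8 = 0$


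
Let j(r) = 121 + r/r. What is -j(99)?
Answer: -122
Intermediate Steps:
j(r) = 122 (j(r) = 121 + 1 = 122)
-j(99) = -1*122 = -122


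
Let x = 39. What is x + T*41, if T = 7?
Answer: 326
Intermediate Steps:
x + T*41 = 39 + 7*41 = 39 + 287 = 326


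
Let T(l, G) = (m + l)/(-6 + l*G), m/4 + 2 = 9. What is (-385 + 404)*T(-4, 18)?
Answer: -76/13 ≈ -5.8462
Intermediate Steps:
m = 28 (m = -8 + 4*9 = -8 + 36 = 28)
T(l, G) = (28 + l)/(-6 + G*l) (T(l, G) = (28 + l)/(-6 + l*G) = (28 + l)/(-6 + G*l))
(-385 + 404)*T(-4, 18) = (-385 + 404)*((28 - 4)/(-6 + 18*(-4))) = 19*(24/(-6 - 72)) = 19*(24/(-78)) = 19*(-1/78*24) = 19*(-4/13) = -76/13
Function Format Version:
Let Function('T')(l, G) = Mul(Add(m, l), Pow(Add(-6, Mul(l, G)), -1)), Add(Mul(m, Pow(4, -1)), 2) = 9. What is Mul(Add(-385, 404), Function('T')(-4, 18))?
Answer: Rational(-76, 13) ≈ -5.8462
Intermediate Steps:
m = 28 (m = Add(-8, Mul(4, 9)) = Add(-8, 36) = 28)
Function('T')(l, G) = Mul(Pow(Add(-6, Mul(G, l)), -1), Add(28, l)) (Function('T')(l, G) = Mul(Add(28, l), Pow(Add(-6, Mul(l, G)), -1)) = Mul(Add(28, l), Pow(Add(-6, Mul(G, l)), -1)) = Mul(Pow(Add(-6, Mul(G, l)), -1), Add(28, l)))
Mul(Add(-385, 404), Function('T')(-4, 18)) = Mul(Add(-385, 404), Mul(Pow(Add(-6, Mul(18, -4)), -1), Add(28, -4))) = Mul(19, Mul(Pow(Add(-6, -72), -1), 24)) = Mul(19, Mul(Pow(-78, -1), 24)) = Mul(19, Mul(Rational(-1, 78), 24)) = Mul(19, Rational(-4, 13)) = Rational(-76, 13)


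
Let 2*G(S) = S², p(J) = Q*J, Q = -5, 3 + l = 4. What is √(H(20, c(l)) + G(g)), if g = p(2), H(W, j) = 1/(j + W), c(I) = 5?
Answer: 3*√139/5 ≈ 7.0739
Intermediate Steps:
l = 1 (l = -3 + 4 = 1)
p(J) = -5*J
H(W, j) = 1/(W + j)
g = -10 (g = -5*2 = -10)
G(S) = S²/2
√(H(20, c(l)) + G(g)) = √(1/(20 + 5) + (½)*(-10)²) = √(1/25 + (½)*100) = √(1/25 + 50) = √(1251/25) = 3*√139/5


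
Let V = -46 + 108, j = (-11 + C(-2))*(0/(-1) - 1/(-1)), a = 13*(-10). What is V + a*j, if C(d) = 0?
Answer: 1492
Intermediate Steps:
a = -130
j = -11 (j = (-11 + 0)*(0/(-1) - 1/(-1)) = -11*(0*(-1) - 1*(-1)) = -11*(0 + 1) = -11*1 = -11)
V = 62
V + a*j = 62 - 130*(-11) = 62 + 1430 = 1492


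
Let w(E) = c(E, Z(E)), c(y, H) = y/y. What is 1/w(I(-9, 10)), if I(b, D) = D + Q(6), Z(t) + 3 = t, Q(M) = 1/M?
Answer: 1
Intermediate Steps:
Z(t) = -3 + t
c(y, H) = 1
I(b, D) = ⅙ + D (I(b, D) = D + 1/6 = D + ⅙ = ⅙ + D)
w(E) = 1
1/w(I(-9, 10)) = 1/1 = 1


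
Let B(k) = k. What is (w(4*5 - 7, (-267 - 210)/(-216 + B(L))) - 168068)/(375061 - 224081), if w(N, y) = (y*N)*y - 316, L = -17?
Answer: -9138441099/8196553220 ≈ -1.1149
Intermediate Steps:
w(N, y) = -316 + N*y² (w(N, y) = (N*y)*y - 316 = N*y² - 316 = -316 + N*y²)
(w(4*5 - 7, (-267 - 210)/(-216 + B(L))) - 168068)/(375061 - 224081) = ((-316 + (4*5 - 7)*((-267 - 210)/(-216 - 17))²) - 168068)/(375061 - 224081) = ((-316 + (20 - 7)*(-477/(-233))²) - 168068)/150980 = ((-316 + 13*(-477*(-1/233))²) - 168068)*(1/150980) = ((-316 + 13*(477/233)²) - 168068)*(1/150980) = ((-316 + 13*(227529/54289)) - 168068)*(1/150980) = ((-316 + 2957877/54289) - 168068)*(1/150980) = (-14197447/54289 - 168068)*(1/150980) = -9138441099/54289*1/150980 = -9138441099/8196553220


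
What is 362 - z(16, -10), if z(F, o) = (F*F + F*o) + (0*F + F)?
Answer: 250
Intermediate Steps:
z(F, o) = F + F**2 + F*o (z(F, o) = (F**2 + F*o) + (0 + F) = (F**2 + F*o) + F = F + F**2 + F*o)
362 - z(16, -10) = 362 - 16*(1 + 16 - 10) = 362 - 16*7 = 362 - 1*112 = 362 - 112 = 250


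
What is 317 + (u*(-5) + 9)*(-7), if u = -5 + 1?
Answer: 114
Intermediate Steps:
u = -4
317 + (u*(-5) + 9)*(-7) = 317 + (-4*(-5) + 9)*(-7) = 317 + (20 + 9)*(-7) = 317 + 29*(-7) = 317 - 203 = 114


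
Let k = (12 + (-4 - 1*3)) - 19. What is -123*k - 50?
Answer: 1672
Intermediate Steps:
k = -14 (k = (12 + (-4 - 3)) - 19 = (12 - 7) - 19 = 5 - 19 = -14)
-123*k - 50 = -123*(-14) - 50 = 1722 - 50 = 1672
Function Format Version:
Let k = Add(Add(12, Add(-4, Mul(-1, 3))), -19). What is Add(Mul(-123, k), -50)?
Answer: 1672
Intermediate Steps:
k = -14 (k = Add(Add(12, Add(-4, -3)), -19) = Add(Add(12, -7), -19) = Add(5, -19) = -14)
Add(Mul(-123, k), -50) = Add(Mul(-123, -14), -50) = Add(1722, -50) = 1672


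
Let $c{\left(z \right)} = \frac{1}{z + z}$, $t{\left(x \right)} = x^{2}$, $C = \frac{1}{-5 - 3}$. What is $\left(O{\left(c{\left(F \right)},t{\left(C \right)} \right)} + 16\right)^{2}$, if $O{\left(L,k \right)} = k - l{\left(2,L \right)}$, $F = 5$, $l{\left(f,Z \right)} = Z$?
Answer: $\frac{25938649}{102400} \approx 253.31$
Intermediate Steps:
$C = - \frac{1}{8}$ ($C = \frac{1}{-8} = - \frac{1}{8} \approx -0.125$)
$c{\left(z \right)} = \frac{1}{2 z}$
$O{\left(L,k \right)} = k - L$
$\left(O{\left(c{\left(F \right)},t{\left(C \right)} \right)} + 16\right)^{2} = \left(\left(\left(- \frac{1}{8}\right)^{2} - \frac{1}{2 \cdot 5}\right) + 16\right)^{2} = \left(\left(\frac{1}{64} - \frac{1}{2} \cdot \frac{1}{5}\right) + 16\right)^{2} = \left(\left(\frac{1}{64} - \frac{1}{10}\right) + 16\right)^{2} = \left(- \frac{27}{320} + 16\right)^{2} = \left(\frac{5093}{320}\right)^{2} = \frac{25938649}{102400}$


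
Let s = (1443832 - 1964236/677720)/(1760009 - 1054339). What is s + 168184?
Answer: 20108604215695101/119561668100 ≈ 1.6819e+5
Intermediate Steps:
s = 244627964701/119561668100 (s = (1443832 - 1964236*1/677720)/705670 = (1443832 - 491059/169430)*(1/705670) = (244627964701/169430)*(1/705670) = 244627964701/119561668100 ≈ 2.0460)
s + 168184 = 244627964701/119561668100 + 168184 = 20108604215695101/119561668100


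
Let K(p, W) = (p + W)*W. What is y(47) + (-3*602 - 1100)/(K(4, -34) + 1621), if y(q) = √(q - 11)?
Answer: 12940/2641 ≈ 4.8997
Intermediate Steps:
y(q) = √(-11 + q)
K(p, W) = W*(W + p) (K(p, W) = (W + p)*W = W*(W + p))
y(47) + (-3*602 - 1100)/(K(4, -34) + 1621) = √(-11 + 47) + (-3*602 - 1100)/(-34*(-34 + 4) + 1621) = √36 + (-1806 - 1100)/(-34*(-30) + 1621) = 6 - 2906/(1020 + 1621) = 6 - 2906/2641 = 12940/2641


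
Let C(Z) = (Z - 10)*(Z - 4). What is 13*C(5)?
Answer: -65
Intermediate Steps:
C(Z) = (-10 + Z)*(-4 + Z)
13*C(5) = 13*(40 + 5² - 14*5) = 13*(40 + 25 - 70) = 13*(-5) = -65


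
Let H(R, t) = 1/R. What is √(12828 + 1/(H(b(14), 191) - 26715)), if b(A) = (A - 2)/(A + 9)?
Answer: 12*√9153917371302/320557 ≈ 113.26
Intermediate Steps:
b(A) = (-2 + A)/(9 + A)
√(12828 + 1/(H(b(14), 191) - 26715)) = √(12828 + 1/(1/((-2 + 14)/(9 + 14)) - 26715)) = √(12828 + 1/(1/(12/23) - 26715)) = √(12828 + 1/(23/12 - 26715)) = √(12828 + 1/(-320557/12)) = √(12828 - 12/320557) = √(4112105184/320557) = 12*√9153917371302/320557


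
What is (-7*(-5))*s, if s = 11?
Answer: 385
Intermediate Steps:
(-7*(-5))*s = -7*(-5)*11 = 35*11 = 385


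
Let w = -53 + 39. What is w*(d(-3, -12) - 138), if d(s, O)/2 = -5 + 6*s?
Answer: 2576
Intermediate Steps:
d(s, O) = -10 + 12*s (d(s, O) = 2*(-5 + 6*s) = -10 + 12*s)
w = -14
w*(d(-3, -12) - 138) = -14*((-10 + 12*(-3)) - 138) = -14*((-10 - 36) - 138) = -14*(-46 - 138) = -14*(-184) = 2576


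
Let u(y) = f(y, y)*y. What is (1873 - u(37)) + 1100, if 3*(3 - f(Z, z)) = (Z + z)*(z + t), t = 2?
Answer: 38456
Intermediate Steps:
f(Z, z) = 3 - (2 + z)*(Z + z)/3 (f(Z, z) = 3 - (Z + z)*(z + 2)/3 = 3 - (Z + z)*(2 + z)/3 = 3 - (2 + z)*(Z + z)/3)
u(y) = y*(3 - 4*y/3 - 2*y**2/3) (u(y) = (3 - 2*y/3 - 2*y/3 - y**2/3 - y*y/3)*y = (3 - 2*y/3 - 2*y/3 - y**2/3 - y**2/3)*y = (3 - 4*y/3 - 2*y**2/3)*y = y*(3 - 4*y/3 - 2*y**2/3))
(1873 - u(37)) + 1100 = (1873 - 37*(9 - 4*37 - 2*37**2)/3) + 1100 = (1873 - 37*(9 - 148 - 2*1369)/3) + 1100 = (1873 - 37*(9 - 148 - 2738)/3) + 1100 = (1873 - 37*(-2877)/3) + 1100 = (1873 - 1*(-35483)) + 1100 = (1873 + 35483) + 1100 = 37356 + 1100 = 38456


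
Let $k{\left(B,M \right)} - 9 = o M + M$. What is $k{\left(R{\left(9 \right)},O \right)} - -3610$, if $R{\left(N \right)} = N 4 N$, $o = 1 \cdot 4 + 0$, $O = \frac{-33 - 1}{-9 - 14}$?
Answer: $\frac{83407}{23} \approx 3626.4$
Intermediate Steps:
$O = \frac{34}{23}$ ($O = - \frac{34}{-23} = \left(-34\right) \left(- \frac{1}{23}\right) = \frac{34}{23} \approx 1.4783$)
$o = 4$ ($o = 4 + 0 = 4$)
$R{\left(N \right)} = 4 N^{2}$ ($R{\left(N \right)} = 4 N N = 4 N^{2}$)
$k{\left(B,M \right)} = 9 + 5 M$ ($k{\left(B,M \right)} = 9 + \left(4 M + M\right) = 9 + 5 M$)
$k{\left(R{\left(9 \right)},O \right)} - -3610 = \left(9 + 5 \cdot \frac{34}{23}\right) - -3610 = \left(9 + \frac{170}{23}\right) + 3610 = \frac{377}{23} + 3610 = \frac{83407}{23}$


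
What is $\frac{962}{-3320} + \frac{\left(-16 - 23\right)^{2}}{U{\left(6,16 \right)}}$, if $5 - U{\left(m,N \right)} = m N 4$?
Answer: $- \frac{2707159}{629140} \approx -4.3029$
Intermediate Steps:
$U{\left(m,N \right)} = 5 - 4 N m$ ($U{\left(m,N \right)} = 5 - m N 4 = 5 - N m 4 = 5 - 4 N m$)
$\frac{962}{-3320} + \frac{\left(-16 - 23\right)^{2}}{U{\left(6,16 \right)}} = \frac{962}{-3320} + \frac{\left(-16 - 23\right)^{2}}{5 - 64 \cdot 6} = 962 \left(- \frac{1}{3320}\right) + \frac{\left(-39\right)^{2}}{5 - 384} = - \frac{481}{1660} + \frac{1521}{-379} = - \frac{481}{1660} + 1521 \left(- \frac{1}{379}\right) = - \frac{481}{1660} - \frac{1521}{379} = - \frac{2707159}{629140}$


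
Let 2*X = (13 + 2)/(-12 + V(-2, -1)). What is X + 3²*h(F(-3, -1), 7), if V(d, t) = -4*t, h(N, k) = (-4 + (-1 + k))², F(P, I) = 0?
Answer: 561/16 ≈ 35.063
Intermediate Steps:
h(N, k) = (-5 + k)²
X = -15/16 (X = ((13 + 2)/(-12 - 4*(-1)))/2 = (15/(-12 + 4))/2 = (15/(-8))/2 = (15*(-⅛))/2 = (½)*(-15/8) = -15/16 ≈ -0.93750)
X + 3²*h(F(-3, -1), 7) = -15/16 + 3²*(-5 + 7)² = -15/16 + 9*2² = -15/16 + 9*4 = -15/16 + 36 = 561/16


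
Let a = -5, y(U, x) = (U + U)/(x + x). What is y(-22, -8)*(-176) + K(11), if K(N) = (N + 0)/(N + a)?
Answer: -2893/6 ≈ -482.17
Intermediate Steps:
y(U, x) = U/x (y(U, x) = (2*U)/((2*x)) = (2*U)*(1/(2*x)) = U/x)
K(N) = N/(-5 + N) (K(N) = (N + 0)/(N - 5) = N/(-5 + N))
y(-22, -8)*(-176) + K(11) = -22/(-8)*(-176) + 11/(-5 + 11) = -22*(-⅛)*(-176) + 11/6 = (11/4)*(-176) + 11*(⅙) = -484 + 11/6 = -2893/6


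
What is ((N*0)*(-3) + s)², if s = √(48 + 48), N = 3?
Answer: 96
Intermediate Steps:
s = 4*√6 (s = √96 = 4*√6 ≈ 9.7980)
((N*0)*(-3) + s)² = ((3*0)*(-3) + 4*√6)² = (0*(-3) + 4*√6)² = (0 + 4*√6)² = (4*√6)² = 96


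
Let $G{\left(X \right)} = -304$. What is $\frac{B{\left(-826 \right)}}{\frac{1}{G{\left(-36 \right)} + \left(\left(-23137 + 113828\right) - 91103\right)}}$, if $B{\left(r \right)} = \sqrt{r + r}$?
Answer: $- 1432 i \sqrt{413} \approx - 29102.0 i$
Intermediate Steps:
$B{\left(r \right)} = \sqrt{2} \sqrt{r}$ ($B{\left(r \right)} = \sqrt{2 r} = \sqrt{2} \sqrt{r}$)
$\frac{B{\left(-826 \right)}}{\frac{1}{G{\left(-36 \right)} + \left(\left(-23137 + 113828\right) - 91103\right)}} = \frac{\sqrt{2} \sqrt{-826}}{\frac{1}{-304 + \left(\left(-23137 + 113828\right) - 91103\right)}} = \frac{\sqrt{2} i \sqrt{826}}{\frac{1}{-304 + \left(90691 - 91103\right)}} = \frac{2 i \sqrt{413}}{\frac{1}{-304 - 412}} = \frac{2 i \sqrt{413}}{\frac{1}{-716}} = \frac{2 i \sqrt{413}}{- \frac{1}{716}} = 2 i \sqrt{413} \left(-716\right) = - 1432 i \sqrt{413}$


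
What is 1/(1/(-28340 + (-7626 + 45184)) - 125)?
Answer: -9218/1152249 ≈ -0.0080000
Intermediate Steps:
1/(1/(-28340 + (-7626 + 45184)) - 125) = 1/(1/(-28340 + 37558) - 125) = 1/(1/9218 - 125) = 1/(-1152249/9218) = -9218/1152249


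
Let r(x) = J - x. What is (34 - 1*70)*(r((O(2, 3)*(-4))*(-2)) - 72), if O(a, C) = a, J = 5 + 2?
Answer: 2916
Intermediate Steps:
J = 7
r(x) = 7 - x
(34 - 1*70)*(r((O(2, 3)*(-4))*(-2)) - 72) = (34 - 1*70)*((7 - 2*(-4)*(-2)) - 72) = (34 - 70)*((7 - (-8)*(-2)) - 72) = -36*((7 - 1*16) - 72) = -36*((7 - 16) - 72) = -36*(-9 - 72) = -36*(-81) = 2916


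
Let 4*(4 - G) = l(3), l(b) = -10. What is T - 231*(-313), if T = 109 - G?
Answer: 144811/2 ≈ 72406.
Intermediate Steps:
G = 13/2 (G = 4 - 1/4*(-10) = 4 + 5/2 = 13/2 ≈ 6.5000)
T = 205/2 (T = 109 - 1*13/2 = 109 - 13/2 = 205/2 ≈ 102.50)
T - 231*(-313) = 205/2 - 231*(-313) = 205/2 + 72303 = 144811/2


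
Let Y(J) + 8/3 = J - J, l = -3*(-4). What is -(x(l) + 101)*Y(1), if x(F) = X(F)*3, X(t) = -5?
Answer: 688/3 ≈ 229.33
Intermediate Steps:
l = 12
Y(J) = -8/3 (Y(J) = -8/3 + (J - J) = -8/3 + 0 = -8/3)
x(F) = -15 (x(F) = -5*3 = -15)
-(x(l) + 101)*Y(1) = -(-15 + 101)*(-8)/3 = -86*(-8)/3 = -1*(-688/3) = 688/3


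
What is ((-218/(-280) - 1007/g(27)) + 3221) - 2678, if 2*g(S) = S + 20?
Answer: 3296103/6580 ≈ 500.93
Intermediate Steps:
g(S) = 10 + S/2 (g(S) = (S + 20)/2 = (20 + S)/2 = 10 + S/2)
((-218/(-280) - 1007/g(27)) + 3221) - 2678 = ((-218/(-280) - 1007/(10 + (½)*27)) + 3221) - 2678 = ((-218*(-1/280) - 1007/(10 + 27/2)) + 3221) - 2678 = ((109/140 - 1007/47/2) + 3221) - 2678 = ((109/140 - 1007*2/47) + 3221) - 2678 = ((109/140 - 2014/47) + 3221) - 2678 = (-276837/6580 + 3221) - 2678 = 20917343/6580 - 2678 = 3296103/6580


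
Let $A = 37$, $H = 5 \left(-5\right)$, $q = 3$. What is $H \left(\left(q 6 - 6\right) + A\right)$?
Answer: $-1225$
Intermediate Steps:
$H = -25$
$H \left(\left(q 6 - 6\right) + A\right) = - 25 \left(\left(3 \cdot 6 - 6\right) + 37\right) = - 25 \left(\left(18 - 6\right) + 37\right) = - 25 \left(12 + 37\right) = \left(-25\right) 49 = -1225$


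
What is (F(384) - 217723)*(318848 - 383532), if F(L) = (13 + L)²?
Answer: 3888413976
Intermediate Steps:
(F(384) - 217723)*(318848 - 383532) = ((13 + 384)² - 217723)*(318848 - 383532) = (397² - 217723)*(-64684) = (157609 - 217723)*(-64684) = -60114*(-64684) = 3888413976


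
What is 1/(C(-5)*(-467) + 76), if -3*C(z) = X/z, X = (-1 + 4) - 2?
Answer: 15/673 ≈ 0.022288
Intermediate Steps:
X = 1 (X = 3 - 2 = 1)
C(z) = -1/(3*z)
1/(C(-5)*(-467) + 76) = 1/(-1/3/(-5)*(-467) + 76) = 1/(-1/3*(-1/5)*(-467) + 76) = 1/((1/15)*(-467) + 76) = 1/(-467/15 + 76) = 1/(673/15) = 15/673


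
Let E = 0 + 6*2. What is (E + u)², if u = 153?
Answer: 27225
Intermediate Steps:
E = 12 (E = 0 + 12 = 12)
(E + u)² = (12 + 153)² = 165² = 27225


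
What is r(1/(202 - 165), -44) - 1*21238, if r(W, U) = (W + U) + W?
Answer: -787432/37 ≈ -21282.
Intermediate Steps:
r(W, U) = U + 2*W (r(W, U) = (U + W) + W = U + 2*W)
r(1/(202 - 165), -44) - 1*21238 = (-44 + 2/(202 - 165)) - 1*21238 = (-44 + 2/37) - 21238 = -1626/37 - 21238 = -787432/37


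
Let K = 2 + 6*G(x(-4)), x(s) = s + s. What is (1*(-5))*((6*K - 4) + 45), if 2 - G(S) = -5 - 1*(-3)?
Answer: -985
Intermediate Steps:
x(s) = 2*s
G(S) = 4 (G(S) = 2 - (-5 - 1*(-3)) = 2 - (-5 + 3) = 2 - 1*(-2) = 2 + 2 = 4)
K = 26 (K = 2 + 6*4 = 2 + 24 = 26)
(1*(-5))*((6*K - 4) + 45) = (1*(-5))*((6*26 - 4) + 45) = -5*((156 - 4) + 45) = -5*(152 + 45) = -5*197 = -985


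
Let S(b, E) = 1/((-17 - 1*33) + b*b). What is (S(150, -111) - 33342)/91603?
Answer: -748527899/2056487350 ≈ -0.36398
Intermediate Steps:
S(b, E) = 1/(-50 + b**2) (S(b, E) = 1/((-17 - 33) + b**2) = 1/(-50 + b**2))
(S(150, -111) - 33342)/91603 = (1/(-50 + 150**2) - 33342)/91603 = (1/(-50 + 22500) - 33342)*(1/91603) = (1/22450 - 33342)*(1/91603) = -748527899/22450*1/91603 = -748527899/2056487350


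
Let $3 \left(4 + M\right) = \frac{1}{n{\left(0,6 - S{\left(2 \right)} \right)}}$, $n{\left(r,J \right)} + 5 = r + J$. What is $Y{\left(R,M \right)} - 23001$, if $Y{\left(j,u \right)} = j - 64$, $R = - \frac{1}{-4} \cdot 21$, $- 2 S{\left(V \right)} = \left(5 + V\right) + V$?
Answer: $- \frac{92239}{4} \approx -23060.0$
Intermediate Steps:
$S{\left(V \right)} = - \frac{5}{2} - V$ ($S{\left(V \right)} = - \frac{\left(5 + V\right) + V}{2} = - \frac{5 + 2 V}{2} = - \frac{5}{2} - V$)
$R = \frac{21}{4}$ ($R = \left(-1\right) \left(- \frac{1}{4}\right) 21 = \frac{1}{4} \cdot 21 = \frac{21}{4} \approx 5.25$)
$n{\left(r,J \right)} = -5 + J + r$ ($n{\left(r,J \right)} = -5 + \left(r + J\right) = -5 + \left(J + r\right) = -5 + J + r$)
$M = - \frac{130}{33}$ ($M = -4 + \frac{1}{3 \left(-5 + \left(6 - \left(- \frac{5}{2} - 2\right)\right) + 0\right)} = -4 + \frac{1}{3 \left(-5 + \left(6 - - \frac{9}{2}\right) + 0\right)} = -4 + \frac{1}{3 \left(-5 + \left(6 + \frac{9}{2}\right) + 0\right)} = -4 + \frac{1}{3 \left(-5 + \frac{21}{2} + 0\right)} = -4 + \frac{1}{3 \cdot \frac{11}{2}} = -4 + \frac{1}{3} \cdot \frac{2}{11} = -4 + \frac{2}{33} = - \frac{130}{33} \approx -3.9394$)
$Y{\left(j,u \right)} = -64 + j$
$Y{\left(R,M \right)} - 23001 = \left(-64 + \frac{21}{4}\right) - 23001 = - \frac{235}{4} - 23001 = - \frac{92239}{4}$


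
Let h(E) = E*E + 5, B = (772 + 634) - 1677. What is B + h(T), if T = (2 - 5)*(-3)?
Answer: -185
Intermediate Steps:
B = -271 (B = 1406 - 1677 = -271)
T = 9 (T = -3*(-3) = 9)
h(E) = 5 + E**2 (h(E) = E**2 + 5 = 5 + E**2)
B + h(T) = -271 + (5 + 9**2) = -271 + (5 + 81) = -271 + 86 = -185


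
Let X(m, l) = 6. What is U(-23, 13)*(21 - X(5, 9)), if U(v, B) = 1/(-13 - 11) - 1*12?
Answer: -1445/8 ≈ -180.63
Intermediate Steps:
U(v, B) = -289/24 (U(v, B) = 1/(-24) - 12 = -1/24 - 12 = -289/24)
U(-23, 13)*(21 - X(5, 9)) = -289*(21 - 1*6)/24 = -289*(21 - 6)/24 = -289/24*15 = -1445/8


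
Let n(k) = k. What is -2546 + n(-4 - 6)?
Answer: -2556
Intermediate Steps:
-2546 + n(-4 - 6) = -2546 + (-4 - 6) = -2546 - 10 = -2556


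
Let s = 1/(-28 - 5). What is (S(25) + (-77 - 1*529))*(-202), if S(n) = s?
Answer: 4039798/33 ≈ 1.2242e+5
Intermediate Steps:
s = -1/33 (s = 1/(-33) = -1/33 ≈ -0.030303)
S(n) = -1/33
(S(25) + (-77 - 1*529))*(-202) = (-1/33 + (-77 - 1*529))*(-202) = (-1/33 + (-77 - 529))*(-202) = (-1/33 - 606)*(-202) = -19999/33*(-202) = 4039798/33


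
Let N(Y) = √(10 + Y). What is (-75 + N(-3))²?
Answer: (75 - √7)² ≈ 5235.1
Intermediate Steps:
(-75 + N(-3))² = (-75 + √(10 - 3))² = (-75 + √7)²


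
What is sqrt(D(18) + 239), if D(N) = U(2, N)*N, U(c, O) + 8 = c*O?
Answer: sqrt(743) ≈ 27.258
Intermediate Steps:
U(c, O) = -8 + O*c (U(c, O) = -8 + c*O = -8 + O*c)
D(N) = N*(-8 + 2*N) (D(N) = (-8 + N*2)*N = (-8 + 2*N)*N = N*(-8 + 2*N))
sqrt(D(18) + 239) = sqrt(2*18*(-4 + 18) + 239) = sqrt(2*18*14 + 239) = sqrt(504 + 239) = sqrt(743)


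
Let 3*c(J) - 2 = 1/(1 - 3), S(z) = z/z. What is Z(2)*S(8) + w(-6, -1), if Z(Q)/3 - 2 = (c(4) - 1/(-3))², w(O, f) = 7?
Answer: 181/12 ≈ 15.083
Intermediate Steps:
S(z) = 1
c(J) = ½ (c(J) = ⅔ + 1/(3*(1 - 3)) = ⅔ + (⅓)/(-2) = ⅔ + (⅓)*(-½) = ⅔ - ⅙ = ½)
Z(Q) = 97/12 (Z(Q) = 6 + 3*(½ - 1/(-3))² = 6 + 3*(½ - 1*(-⅓))² = 6 + 3*(½ + ⅓)² = 6 + 3*(⅚)² = 6 + 3*(25/36) = 6 + 25/12 = 97/12)
Z(2)*S(8) + w(-6, -1) = (97/12)*1 + 7 = 97/12 + 7 = 181/12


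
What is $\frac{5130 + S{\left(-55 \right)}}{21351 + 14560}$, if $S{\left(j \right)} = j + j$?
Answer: $\frac{5020}{35911} \approx 0.13979$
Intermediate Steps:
$S{\left(j \right)} = 2 j$
$\frac{5130 + S{\left(-55 \right)}}{21351 + 14560} = \frac{5130 + 2 \left(-55\right)}{21351 + 14560} = \frac{5130 - 110}{35911} = 5020 \cdot \frac{1}{35911} = \frac{5020}{35911}$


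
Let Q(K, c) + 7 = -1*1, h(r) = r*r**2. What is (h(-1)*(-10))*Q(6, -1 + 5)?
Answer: -80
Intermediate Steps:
h(r) = r**3
Q(K, c) = -8 (Q(K, c) = -7 - 1*1 = -7 - 1 = -8)
(h(-1)*(-10))*Q(6, -1 + 5) = ((-1)**3*(-10))*(-8) = -1*(-10)*(-8) = 10*(-8) = -80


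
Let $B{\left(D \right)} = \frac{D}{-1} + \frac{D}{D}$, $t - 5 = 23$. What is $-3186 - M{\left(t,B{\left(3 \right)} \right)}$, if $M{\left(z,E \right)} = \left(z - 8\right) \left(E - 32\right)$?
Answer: $-2506$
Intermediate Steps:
$t = 28$ ($t = 5 + 23 = 28$)
$B{\left(D \right)} = 1 - D$ ($B{\left(D \right)} = D \left(-1\right) + 1 = - D + 1 = 1 - D$)
$M{\left(z,E \right)} = \left(-32 + E\right) \left(-8 + z\right)$ ($M{\left(z,E \right)} = \left(-8 + z\right) \left(-32 + E\right) = \left(-32 + E\right) \left(-8 + z\right)$)
$-3186 - M{\left(t,B{\left(3 \right)} \right)} = -3186 - \left(256 - 896 - 8 \left(1 - 3\right) + \left(1 - 3\right) 28\right) = -3186 - \left(256 - 896 - -16 - 56\right) = -3186 - \left(256 - 896 + 16 - 56\right) = -3186 - -680 = -3186 + 680 = -2506$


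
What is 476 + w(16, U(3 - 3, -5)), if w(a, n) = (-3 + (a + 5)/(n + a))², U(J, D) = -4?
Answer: 7641/16 ≈ 477.56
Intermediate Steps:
w(a, n) = (-3 + (5 + a)/(a + n))²
476 + w(16, U(3 - 3, -5)) = 476 + (-5 + 2*16 + 3*(-4))²/(16 - 4)² = 476 + (-5 + 32 - 12)²/12² = 476 + (1/144)*15² = 476 + (1/144)*225 = 476 + 25/16 = 7641/16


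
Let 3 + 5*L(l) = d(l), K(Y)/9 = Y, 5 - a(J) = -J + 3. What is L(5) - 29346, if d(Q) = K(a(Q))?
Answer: -29334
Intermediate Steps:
a(J) = 2 + J (a(J) = 5 - (-J + 3) = 5 - (3 - J) = 5 + (-3 + J) = 2 + J)
K(Y) = 9*Y
d(Q) = 18 + 9*Q (d(Q) = 9*(2 + Q) = 18 + 9*Q)
L(l) = 3 + 9*l/5 (L(l) = -3/5 + (18 + 9*l)/5 = -3/5 + (18/5 + 9*l/5) = 3 + 9*l/5)
L(5) - 29346 = (3 + (9/5)*5) - 29346 = (3 + 9) - 29346 = 12 - 29346 = -29334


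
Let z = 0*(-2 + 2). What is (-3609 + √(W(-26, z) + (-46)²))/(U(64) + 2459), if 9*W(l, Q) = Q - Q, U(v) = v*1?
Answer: -3563/2523 ≈ -1.4122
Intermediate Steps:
U(v) = v
z = 0 (z = 0*0 = 0)
W(l, Q) = 0 (W(l, Q) = (Q - Q)/9 = (⅑)*0 = 0)
(-3609 + √(W(-26, z) + (-46)²))/(U(64) + 2459) = (-3609 + √(0 + (-46)²))/(64 + 2459) = (-3609 + √(0 + 2116))/2523 = (-3609 + √2116)*(1/2523) = (-3609 + 46)*(1/2523) = -3563*1/2523 = -3563/2523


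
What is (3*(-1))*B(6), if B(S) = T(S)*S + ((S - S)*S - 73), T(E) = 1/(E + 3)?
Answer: 217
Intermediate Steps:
T(E) = 1/(3 + E)
B(S) = -73 + S/(3 + S) (B(S) = S/(3 + S) + ((S - S)*S - 73) = S/(3 + S) + (0*S - 73) = S/(3 + S) + (0 - 73) = S/(3 + S) - 73 = -73 + S/(3 + S))
(3*(-1))*B(6) = (3*(-1))*(3*(-73 - 24*6)/(3 + 6)) = -9*(-73 - 144)/9 = -9*(-217)/9 = -3*(-217/3) = 217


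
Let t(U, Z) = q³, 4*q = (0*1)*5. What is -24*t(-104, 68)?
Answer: 0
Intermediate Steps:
q = 0 (q = ((0*1)*5)/4 = (0*5)/4 = (¼)*0 = 0)
t(U, Z) = 0 (t(U, Z) = 0³ = 0)
-24*t(-104, 68) = -24*0 = 0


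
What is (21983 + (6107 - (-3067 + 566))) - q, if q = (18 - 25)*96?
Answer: 31263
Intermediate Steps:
q = -672 (q = -7*96 = -672)
(21983 + (6107 - (-3067 + 566))) - q = (21983 + (6107 - (-3067 + 566))) - 1*(-672) = (21983 + (6107 - 1*(-2501))) + 672 = (21983 + (6107 + 2501)) + 672 = (21983 + 8608) + 672 = 30591 + 672 = 31263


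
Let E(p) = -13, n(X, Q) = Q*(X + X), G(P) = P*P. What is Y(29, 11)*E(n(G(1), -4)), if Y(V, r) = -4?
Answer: 52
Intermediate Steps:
G(P) = P²
n(X, Q) = 2*Q*X (n(X, Q) = Q*(2*X) = 2*Q*X)
Y(29, 11)*E(n(G(1), -4)) = -4*(-13) = 52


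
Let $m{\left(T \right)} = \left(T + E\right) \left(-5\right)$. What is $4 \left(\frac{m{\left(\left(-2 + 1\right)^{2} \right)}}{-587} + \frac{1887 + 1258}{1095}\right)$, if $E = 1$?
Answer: $\frac{1485652}{128553} \approx 11.557$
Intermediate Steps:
$m{\left(T \right)} = -5 - 5 T$ ($m{\left(T \right)} = \left(T + 1\right) \left(-5\right) = \left(1 + T\right) \left(-5\right) = -5 - 5 T$)
$4 \left(\frac{m{\left(\left(-2 + 1\right)^{2} \right)}}{-587} + \frac{1887 + 1258}{1095}\right) = 4 \left(\frac{-5 - 5 \left(-2 + 1\right)^{2}}{-587} + \frac{1887 + 1258}{1095}\right) = 4 \left(\left(-5 - 5 \left(-1\right)^{2}\right) \left(- \frac{1}{587}\right) + 3145 \cdot \frac{1}{1095}\right) = 4 \left(\left(-5 - 5\right) \left(- \frac{1}{587}\right) + \frac{629}{219}\right) = 4 \left(\left(-10\right) \left(- \frac{1}{587}\right) + \frac{629}{219}\right) = 4 \left(\frac{10}{587} + \frac{629}{219}\right) = 4 \cdot \frac{371413}{128553} = \frac{1485652}{128553}$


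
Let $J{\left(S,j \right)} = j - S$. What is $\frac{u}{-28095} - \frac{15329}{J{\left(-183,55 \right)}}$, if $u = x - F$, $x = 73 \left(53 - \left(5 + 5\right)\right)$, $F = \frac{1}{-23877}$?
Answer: $- \frac{1471557714541}{22808026710} \approx -64.519$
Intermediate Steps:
$F = - \frac{1}{23877} \approx -4.1881 \cdot 10^{-5}$
$x = 3139$ ($x = 73 \left(53 - 10\right) = 73 \cdot 43 = 3139$)
$u = \frac{74949904}{23877}$ ($u = 3139 - - \frac{1}{23877} = 3139 + \frac{1}{23877} = \frac{74949904}{23877} \approx 3139.0$)
$\frac{u}{-28095} - \frac{15329}{J{\left(-183,55 \right)}} = \frac{74949904}{23877 \left(-28095\right)} - \frac{15329}{55 - -183} = \frac{74949904}{23877} \left(- \frac{1}{28095}\right) - \frac{15329}{55 + 183} = - \frac{74949904}{670824315} - \frac{15329}{238} = - \frac{1471557714541}{22808026710}$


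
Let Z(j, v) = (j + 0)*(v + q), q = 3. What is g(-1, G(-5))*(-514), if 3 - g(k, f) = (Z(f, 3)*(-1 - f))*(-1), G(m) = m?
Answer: 60138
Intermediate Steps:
Z(j, v) = j*(3 + v) (Z(j, v) = (j + 0)*(v + 3) = j*(3 + v))
g(k, f) = 3 + 6*f*(-1 - f) (g(k, f) = 3 - (f*(3 + 3))*(-1 - f)*(-1) = 3 - (f*6)*(-1 - f)*(-1) = 3 - (6*f)*(-1 - f)*(-1) = 3 - 6*f*(-1 - f)*(-1) = 3 - (-6)*f*(-1 - f) = 3 + 6*f*(-1 - f))
g(-1, G(-5))*(-514) = (3 - 6*(-5) - 6*(-5)**2)*(-514) = (3 + 30 - 6*25)*(-514) = (3 + 30 - 150)*(-514) = -117*(-514) = 60138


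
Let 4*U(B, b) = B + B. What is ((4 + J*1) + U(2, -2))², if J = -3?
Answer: 4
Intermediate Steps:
U(B, b) = B/2 (U(B, b) = (B + B)/4 = (2*B)/4 = B/2)
((4 + J*1) + U(2, -2))² = ((4 - 3*1) + (½)*2)² = ((4 - 3) + 1)² = (1 + 1)² = 2² = 4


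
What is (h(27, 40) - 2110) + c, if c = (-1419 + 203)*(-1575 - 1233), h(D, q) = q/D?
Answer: 92135326/27 ≈ 3.4124e+6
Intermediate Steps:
c = 3414528 (c = -1216*(-2808) = 3414528)
(h(27, 40) - 2110) + c = (40/27 - 2110) + 3414528 = -56930/27 + 3414528 = 92135326/27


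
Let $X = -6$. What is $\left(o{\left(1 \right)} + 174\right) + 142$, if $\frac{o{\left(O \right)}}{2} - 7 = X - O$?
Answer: $316$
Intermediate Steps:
$o{\left(O \right)} = 2 - 2 O$ ($o{\left(O \right)} = 14 + 2 \left(-6 - O\right) = 14 - \left(12 + 2 O\right) = 2 - 2 O$)
$\left(o{\left(1 \right)} + 174\right) + 142 = \left(\left(2 - 2\right) + 174\right) + 142 = \left(0 + 174\right) + 142 = 174 + 142 = 316$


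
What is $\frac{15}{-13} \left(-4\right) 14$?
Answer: $\frac{840}{13} \approx 64.615$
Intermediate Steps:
$\frac{15}{-13} \left(-4\right) 14 = 15 \left(- \frac{1}{13}\right) \left(-4\right) 14 = \left(- \frac{15}{13}\right) \left(-4\right) 14 = \frac{60}{13} \cdot 14 = \frac{840}{13}$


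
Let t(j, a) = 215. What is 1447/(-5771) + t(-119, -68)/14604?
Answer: -19891223/84279684 ≈ -0.23601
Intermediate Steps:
1447/(-5771) + t(-119, -68)/14604 = 1447/(-5771) + 215/14604 = 1447*(-1/5771) + 215*(1/14604) = -1447/5771 + 215/14604 = -19891223/84279684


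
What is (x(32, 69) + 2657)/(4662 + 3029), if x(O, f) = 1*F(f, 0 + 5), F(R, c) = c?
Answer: 2662/7691 ≈ 0.34612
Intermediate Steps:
x(O, f) = 5 (x(O, f) = 1*(0 + 5) = 1*5 = 5)
(x(32, 69) + 2657)/(4662 + 3029) = (5 + 2657)/(4662 + 3029) = 2662/7691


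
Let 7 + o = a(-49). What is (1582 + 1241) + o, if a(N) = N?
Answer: 2767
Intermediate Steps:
o = -56 (o = -7 - 49 = -56)
(1582 + 1241) + o = (1582 + 1241) - 56 = 2823 - 56 = 2767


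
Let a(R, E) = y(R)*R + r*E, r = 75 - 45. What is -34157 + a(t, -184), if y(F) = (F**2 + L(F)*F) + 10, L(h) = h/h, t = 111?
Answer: 1341385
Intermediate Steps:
L(h) = 1
y(F) = 10 + F + F**2 (y(F) = (F**2 + 1*F) + 10 = (F**2 + F) + 10 = (F + F**2) + 10 = 10 + F + F**2)
r = 30
a(R, E) = 30*E + R*(10 + R + R**2) (a(R, E) = (10 + R + R**2)*R + 30*E = R*(10 + R + R**2) + 30*E = 30*E + R*(10 + R + R**2))
-34157 + a(t, -184) = -34157 + (30*(-184) + 111*(10 + 111 + 111**2)) = -34157 + (-5520 + 111*(10 + 111 + 12321)) = -34157 + (-5520 + 111*12442) = -34157 + (-5520 + 1381062) = -34157 + 1375542 = 1341385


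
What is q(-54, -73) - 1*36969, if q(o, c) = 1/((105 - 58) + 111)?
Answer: -5841101/158 ≈ -36969.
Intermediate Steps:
q(o, c) = 1/158 (q(o, c) = 1/(47 + 111) = 1/158)
q(-54, -73) - 1*36969 = 1/158 - 1*36969 = 1/158 - 36969 = -5841101/158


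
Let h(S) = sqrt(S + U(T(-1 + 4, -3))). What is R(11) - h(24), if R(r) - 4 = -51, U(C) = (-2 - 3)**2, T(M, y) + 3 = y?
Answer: -54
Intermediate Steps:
T(M, y) = -3 + y
U(C) = 25 (U(C) = (-5)**2 = 25)
R(r) = -47 (R(r) = 4 - 51 = -47)
h(S) = sqrt(25 + S) (h(S) = sqrt(S + 25) = sqrt(25 + S))
R(11) - h(24) = -47 - sqrt(25 + 24) = -47 - sqrt(49) = -47 - 1*7 = -47 - 7 = -54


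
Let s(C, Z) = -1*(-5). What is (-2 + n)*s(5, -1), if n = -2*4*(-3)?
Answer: 110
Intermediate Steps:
n = 24 (n = -8*(-3) = 24)
s(C, Z) = 5
(-2 + n)*s(5, -1) = (-2 + 24)*5 = 22*5 = 110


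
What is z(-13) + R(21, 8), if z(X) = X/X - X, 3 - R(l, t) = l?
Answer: -4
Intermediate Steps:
R(l, t) = 3 - l
z(X) = 1 - X
z(-13) + R(21, 8) = (1 - 1*(-13)) + (3 - 1*21) = (1 + 13) + (3 - 21) = 14 - 18 = -4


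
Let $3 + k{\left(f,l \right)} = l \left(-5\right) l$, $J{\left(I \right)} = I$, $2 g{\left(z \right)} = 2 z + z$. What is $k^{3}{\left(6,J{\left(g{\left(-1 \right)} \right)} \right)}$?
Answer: $- \frac{185193}{64} \approx -2893.6$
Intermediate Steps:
$g{\left(z \right)} = \frac{3 z}{2}$ ($g{\left(z \right)} = \frac{2 z + z}{2} = \frac{3 z}{2}$)
$k{\left(f,l \right)} = -3 - 5 l^{2}$ ($k{\left(f,l \right)} = -3 + l \left(-5\right) l = -3 + - 5 l l = -3 - 5 l^{2}$)
$k^{3}{\left(6,J{\left(g{\left(-1 \right)} \right)} \right)} = \left(-3 - 5 \left(\frac{3}{2} \left(-1\right)\right)^{2}\right)^{3} = \left(-3 - 5 \left(- \frac{3}{2}\right)^{2}\right)^{3} = \left(-3 - \frac{45}{4}\right)^{3} = \left(- \frac{57}{4}\right)^{3} = - \frac{185193}{64}$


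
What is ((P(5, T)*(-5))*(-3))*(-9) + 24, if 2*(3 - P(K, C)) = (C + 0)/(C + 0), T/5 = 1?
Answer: -627/2 ≈ -313.50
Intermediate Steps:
T = 5 (T = 5*1 = 5)
P(K, C) = 5/2 (P(K, C) = 3 - (C + 0)/(2*(C + 0)) = 3 - C/(2*C) = 3 - ½*1 = 3 - ½ = 5/2)
((P(5, T)*(-5))*(-3))*(-9) + 24 = (((5/2)*(-5))*(-3))*(-9) + 24 = -25/2*(-3)*(-9) + 24 = (75/2)*(-9) + 24 = -675/2 + 24 = -627/2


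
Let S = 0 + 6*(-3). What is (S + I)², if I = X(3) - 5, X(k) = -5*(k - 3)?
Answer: 529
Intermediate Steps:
X(k) = 15 - 5*k (X(k) = -5*(-3 + k) = 15 - 5*k)
S = -18 (S = 0 - 18 = -18)
I = -5 (I = (15 - 5*3) - 5 = (15 - 15) - 1*5 = 0 - 5 = -5)
(S + I)² = (-18 - 5)² = (-23)² = 529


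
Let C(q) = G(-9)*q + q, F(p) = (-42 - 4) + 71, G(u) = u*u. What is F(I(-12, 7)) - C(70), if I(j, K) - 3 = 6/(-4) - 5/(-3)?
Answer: -5715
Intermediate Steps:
G(u) = u**2
I(j, K) = 19/6 (I(j, K) = 3 + (6/(-4) - 5/(-3)) = 3 + (6*(-1/4) - 5*(-1/3)) = 3 + (-3/2 + 5/3) = 3 + 1/6 = 19/6)
F(p) = 25 (F(p) = -46 + 71 = 25)
C(q) = 82*q (C(q) = (-9)**2*q + q = 81*q + q = 82*q)
F(I(-12, 7)) - C(70) = 25 - 82*70 = 25 - 1*5740 = 25 - 5740 = -5715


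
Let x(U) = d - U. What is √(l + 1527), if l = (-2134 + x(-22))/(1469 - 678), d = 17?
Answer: √953757742/791 ≈ 39.043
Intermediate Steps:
x(U) = 17 - U
l = -2095/791 (l = (-2134 + (17 - 1*(-22)))/(1469 - 678) = (-2134 + (17 + 22))/791 = (-2134 + 39)*(1/791) = -2095*1/791 = -2095/791 ≈ -2.6485)
√(l + 1527) = √(-2095/791 + 1527) = √(1205762/791) = √953757742/791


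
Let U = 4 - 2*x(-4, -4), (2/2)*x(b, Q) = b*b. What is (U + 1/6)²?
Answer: 27889/36 ≈ 774.69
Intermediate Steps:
x(b, Q) = b² (x(b, Q) = b*b = b²)
U = -28 (U = 4 - 2*(-4)² = 4 - 2*16 = 4 - 32 = -28)
(U + 1/6)² = (-28 + 1/6)² = (-28 + ⅙)² = (-167/6)² = 27889/36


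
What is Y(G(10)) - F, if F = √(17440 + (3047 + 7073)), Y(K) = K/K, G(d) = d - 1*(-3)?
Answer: 1 - 2*√6890 ≈ -165.01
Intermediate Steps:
G(d) = 3 + d (G(d) = d + 3 = 3 + d)
Y(K) = 1
F = 2*√6890 (F = √(17440 + 10120) = √27560 = 2*√6890 ≈ 166.01)
Y(G(10)) - F = 1 - 2*√6890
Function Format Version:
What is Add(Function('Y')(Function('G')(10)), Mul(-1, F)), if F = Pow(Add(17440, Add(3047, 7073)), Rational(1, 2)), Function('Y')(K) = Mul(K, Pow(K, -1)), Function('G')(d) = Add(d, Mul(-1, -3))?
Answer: Add(1, Mul(-2, Pow(6890, Rational(1, 2)))) ≈ -165.01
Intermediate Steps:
Function('G')(d) = Add(3, d) (Function('G')(d) = Add(d, 3) = Add(3, d))
Function('Y')(K) = 1
F = Mul(2, Pow(6890, Rational(1, 2))) (F = Pow(Add(17440, 10120), Rational(1, 2)) = Pow(27560, Rational(1, 2)) = Mul(2, Pow(6890, Rational(1, 2))) ≈ 166.01)
Add(Function('Y')(Function('G')(10)), Mul(-1, F)) = Add(1, Mul(-1, Mul(2, Pow(6890, Rational(1, 2))))) = Add(1, Mul(-2, Pow(6890, Rational(1, 2))))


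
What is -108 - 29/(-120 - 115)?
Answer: -25351/235 ≈ -107.88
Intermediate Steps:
-108 - 29/(-120 - 115) = -108 - 29/(-235) = -108 - 1/235*(-29) = -108 + 29/235 = -25351/235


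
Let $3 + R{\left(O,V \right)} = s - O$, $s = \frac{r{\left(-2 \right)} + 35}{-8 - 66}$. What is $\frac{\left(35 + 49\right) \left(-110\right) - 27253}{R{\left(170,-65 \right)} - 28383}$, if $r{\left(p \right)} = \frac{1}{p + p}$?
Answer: $\frac{10801928}{8452715} \approx 1.2779$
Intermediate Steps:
$r{\left(p \right)} = \frac{1}{2 p}$
$s = - \frac{139}{296}$ ($s = \frac{\frac{1}{2 \left(-2\right)} + 35}{-8 - 66} = \frac{\frac{1}{2} \left(- \frac{1}{2}\right) + 35}{-74} = \left(- \frac{1}{4} + 35\right) \left(- \frac{1}{74}\right) = \frac{139}{4} \left(- \frac{1}{74}\right) = - \frac{139}{296} \approx -0.46959$)
$R{\left(O,V \right)} = - \frac{1027}{296} - O$ ($R{\left(O,V \right)} = -3 - \left(\frac{139}{296} + O\right) = - \frac{1027}{296} - O$)
$\frac{\left(35 + 49\right) \left(-110\right) - 27253}{R{\left(170,-65 \right)} - 28383} = \frac{\left(35 + 49\right) \left(-110\right) - 27253}{\left(- \frac{1027}{296} - 170\right) - 28383} = \frac{84 \left(-110\right) - 27253}{\left(- \frac{1027}{296} - 170\right) - 28383} = \frac{-9240 - 27253}{- \frac{51347}{296} - 28383} = - \frac{36493}{- \frac{8452715}{296}} = \left(-36493\right) \left(- \frac{296}{8452715}\right) = \frac{10801928}{8452715}$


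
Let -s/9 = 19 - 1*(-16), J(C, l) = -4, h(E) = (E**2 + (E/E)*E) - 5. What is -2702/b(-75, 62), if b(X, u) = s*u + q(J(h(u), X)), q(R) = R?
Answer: 1351/9767 ≈ 0.13832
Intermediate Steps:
h(E) = -5 + E + E**2 (h(E) = (E**2 + 1*E) - 5 = (E**2 + E) - 5 = (E + E**2) - 5 = -5 + E + E**2)
s = -315 (s = -9*(19 - 1*(-16)) = -9*(19 + 16) = -9*35 = -315)
b(X, u) = -4 - 315*u (b(X, u) = -315*u - 4 = -4 - 315*u)
-2702/b(-75, 62) = -2702/(-4 - 315*62) = -2702/(-4 - 19530) = -2702/(-19534) = -2702*(-1/19534) = 1351/9767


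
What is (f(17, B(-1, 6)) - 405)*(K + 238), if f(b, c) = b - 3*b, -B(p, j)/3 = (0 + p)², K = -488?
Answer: 109750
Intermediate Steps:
B(p, j) = -3*p² (B(p, j) = -3*(0 + p)² = -3*p²)
f(b, c) = -2*b
(f(17, B(-1, 6)) - 405)*(K + 238) = (-2*17 - 405)*(-488 + 238) = (-34 - 405)*(-250) = -439*(-250) = 109750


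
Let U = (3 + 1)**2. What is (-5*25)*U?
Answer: -2000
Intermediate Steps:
U = 16 (U = 4**2 = 16)
(-5*25)*U = -5*25*16 = -125*16 = -2000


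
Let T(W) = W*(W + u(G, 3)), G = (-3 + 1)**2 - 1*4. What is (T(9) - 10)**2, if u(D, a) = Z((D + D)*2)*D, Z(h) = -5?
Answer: 5041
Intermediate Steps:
G = 0 (G = (-2)**2 - 4 = 4 - 4 = 0)
u(D, a) = -5*D
T(W) = W**2 (T(W) = W*(W - 5*0) = W*(W + 0) = W*W = W**2)
(T(9) - 10)**2 = (9**2 - 10)**2 = (81 - 10)**2 = 71**2 = 5041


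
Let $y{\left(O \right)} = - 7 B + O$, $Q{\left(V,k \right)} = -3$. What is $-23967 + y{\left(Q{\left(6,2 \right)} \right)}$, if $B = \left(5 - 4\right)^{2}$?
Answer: $-23977$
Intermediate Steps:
$B = 1$ ($B = 1^{2} = 1$)
$y{\left(O \right)} = -7 + O$ ($y{\left(O \right)} = \left(-7\right) 1 + O = -7 + O$)
$-23967 + y{\left(Q{\left(6,2 \right)} \right)} = -23967 - 10 = -23977$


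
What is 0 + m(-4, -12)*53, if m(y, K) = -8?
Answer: -424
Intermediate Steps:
0 + m(-4, -12)*53 = 0 - 8*53 = 0 - 424 = -424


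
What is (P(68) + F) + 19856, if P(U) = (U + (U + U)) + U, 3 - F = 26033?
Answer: -5902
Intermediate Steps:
F = -26030 (F = 3 - 1*26033 = 3 - 26033 = -26030)
P(U) = 4*U (P(U) = (U + 2*U) + U = 3*U + U = 4*U)
(P(68) + F) + 19856 = (4*68 - 26030) + 19856 = (272 - 26030) + 19856 = -25758 + 19856 = -5902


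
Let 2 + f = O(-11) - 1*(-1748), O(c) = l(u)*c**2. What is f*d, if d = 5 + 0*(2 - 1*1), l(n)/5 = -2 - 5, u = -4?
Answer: -12445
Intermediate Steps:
l(n) = -35 (l(n) = 5*(-2 - 5) = 5*(-7) = -35)
O(c) = -35*c**2
d = 5 (d = 5 + 0*(2 - 1) = 5 + 0*1 = 5 + 0 = 5)
f = -2489 (f = -2 + (-35*(-11)**2 - 1*(-1748)) = -2 + (-35*121 + 1748) = -2 + (-4235 + 1748) = -2 - 2487 = -2489)
f*d = -2489*5 = -12445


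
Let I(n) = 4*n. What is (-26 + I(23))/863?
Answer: 66/863 ≈ 0.076477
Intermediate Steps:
(-26 + I(23))/863 = (-26 + 4*23)/863 = (-26 + 92)*(1/863) = 66*(1/863) = 66/863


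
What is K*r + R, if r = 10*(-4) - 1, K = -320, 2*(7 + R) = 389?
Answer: 26615/2 ≈ 13308.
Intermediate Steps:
R = 375/2 (R = -7 + (1/2)*389 = -7 + 389/2 = 375/2 ≈ 187.50)
r = -41 (r = -40 - 1 = -41)
K*r + R = -320*(-41) + 375/2 = 13120 + 375/2 = 26615/2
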